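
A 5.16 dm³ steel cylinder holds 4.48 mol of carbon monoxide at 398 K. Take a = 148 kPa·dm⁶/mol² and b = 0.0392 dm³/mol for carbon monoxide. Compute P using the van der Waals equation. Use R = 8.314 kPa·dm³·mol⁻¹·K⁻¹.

P = nRT/(V − nb) − a n²/V²
nRT/(V − nb) = (4.48)(8.314)(398)/(5.16 − 4.48×0.0392) = 14824/4.9844 = 2974.1 kPa
a n²/V² = (148)(4.48)²/(5.16)² = 111.56 kPa
P = 2974.1 − 111.56 = 2863 kPa

P ≈ 2863 kPa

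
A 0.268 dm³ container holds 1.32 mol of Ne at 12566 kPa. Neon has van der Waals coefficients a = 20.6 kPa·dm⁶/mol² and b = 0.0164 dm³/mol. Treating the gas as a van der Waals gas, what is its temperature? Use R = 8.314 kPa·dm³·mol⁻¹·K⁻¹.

T ≈ 293.3 K

T = (P + a n²/V²)(V − nb)/(nR)
P + a n²/V² = 12566 + (20.6)(1.32)²/(0.268)² = 13066 kPa
V − nb = 0.268 − (1.32)(0.0164) = 0.24635 dm³
T = (13066)(0.24635)/((1.32)(8.314)) = 293.3 K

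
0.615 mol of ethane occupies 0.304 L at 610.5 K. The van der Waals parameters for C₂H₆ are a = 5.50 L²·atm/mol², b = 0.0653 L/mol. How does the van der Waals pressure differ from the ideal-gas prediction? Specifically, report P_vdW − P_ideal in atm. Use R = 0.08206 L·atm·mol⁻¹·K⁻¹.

Ideal: P_ideal = nRT/V = (0.615)(0.08206)(610.5)/0.304 = 101.349 atm
vdW: P = nRT/(V − nb) − a n²/V² = 30.8100/0.263841 − 2.08024/0.0924160 = 116.775 − 22.5095 = 94.266 atm
ΔP = 94.266 − 101.349 = -7.08 atm

ΔP ≈ -7.08 atm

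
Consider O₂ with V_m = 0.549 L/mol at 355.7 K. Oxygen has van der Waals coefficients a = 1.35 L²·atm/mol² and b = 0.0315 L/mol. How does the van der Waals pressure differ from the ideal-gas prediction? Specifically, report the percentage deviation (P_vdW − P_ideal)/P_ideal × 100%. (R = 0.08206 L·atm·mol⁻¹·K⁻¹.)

Ideal: P_ideal = RT/V_m = (0.08206)(355.7)/0.549 = 53.1671 atm
vdW: P = RT/(V_m − b) − a/V_m² = 29.1887/0.517500 − 1.35/0.301401 = 56.4033 − 4.47908 = 51.9242 atm
% deviation = (51.9242 − 53.1671)/53.1671 × 100% = -2.34%

-2.34 %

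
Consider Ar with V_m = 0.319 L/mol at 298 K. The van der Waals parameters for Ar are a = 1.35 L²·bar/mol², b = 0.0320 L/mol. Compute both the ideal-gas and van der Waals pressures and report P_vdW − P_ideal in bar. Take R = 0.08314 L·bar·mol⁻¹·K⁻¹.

ΔP ≈ -4.607 bar

Ideal: P_ideal = RT/V_m = (0.08314)(298)/0.319 = 77.6668 bar
vdW: P = RT/(V_m − b) − a/V_m² = 24.7757/0.287000 − 1.35/0.101761 = 86.3265 − 13.2664 = 73.0601 bar
ΔP = 73.0601 − 77.6668 = -4.607 bar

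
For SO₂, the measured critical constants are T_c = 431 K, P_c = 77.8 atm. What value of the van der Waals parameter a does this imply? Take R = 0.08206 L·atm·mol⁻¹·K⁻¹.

From T_c = 8a/(27Rb) and P_c = a/(27b²): a = 27 R² T_c²/(64 P_c).
a = 27×(0.08206)²×(431)²/(64×77.8) = 33774/4979.2 = 6.783 L²·atm/mol²

a ≈ 6.783 L²·atm/mol²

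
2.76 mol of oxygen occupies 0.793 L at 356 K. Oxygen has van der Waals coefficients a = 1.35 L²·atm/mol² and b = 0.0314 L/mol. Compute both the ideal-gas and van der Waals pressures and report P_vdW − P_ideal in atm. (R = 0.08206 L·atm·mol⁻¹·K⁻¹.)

ΔP ≈ -3.88 atm

Ideal: P_ideal = nRT/V = (2.76)(0.08206)(356)/0.793 = 101.676 atm
vdW: P = nRT/(V − nb) − a n²/V² = 80.6289/0.706336 − 10.2838/0.628849 = 114.151 − 16.3534 = 97.798 atm
ΔP = 97.798 − 101.676 = -3.88 atm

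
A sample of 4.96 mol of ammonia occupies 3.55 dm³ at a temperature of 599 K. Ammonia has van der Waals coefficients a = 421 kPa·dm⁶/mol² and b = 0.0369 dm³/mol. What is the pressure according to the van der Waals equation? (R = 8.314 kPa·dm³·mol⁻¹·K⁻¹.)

P = nRT/(V − nb) − a n²/V²
nRT/(V − nb) = (4.96)(8.314)(599)/(3.55 − 4.96×0.0369) = 24701/3.3670 = 7336.2 kPa
a n²/V² = (421)(4.96)²/(3.55)² = 821.84 kPa
P = 7336.2 − 821.84 = 6514 kPa

P ≈ 6514 kPa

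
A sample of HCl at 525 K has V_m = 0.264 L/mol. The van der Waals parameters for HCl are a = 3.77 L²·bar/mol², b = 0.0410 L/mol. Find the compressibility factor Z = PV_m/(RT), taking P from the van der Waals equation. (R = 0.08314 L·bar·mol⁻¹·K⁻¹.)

P = RT/(V_m − b) − a/V_m² = (0.08314)(525)/(0.264 − 0.0410) − 3.77/(0.264)²
  = 43.649/0.22300 − 54.092 = 195.74 − 54.092 = 141.65 bar
Z = PV_m/(RT) = (141.65)(0.264)/((0.08314)(525)) = 37.396/43.649 = 0.8567

Z ≈ 0.8567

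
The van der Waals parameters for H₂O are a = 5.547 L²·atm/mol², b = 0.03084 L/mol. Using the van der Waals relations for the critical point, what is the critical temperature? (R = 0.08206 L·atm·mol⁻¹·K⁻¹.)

T_c ≈ 649.4 K

For a van der Waals gas, T_c = 8a/(27Rb).
T_c = 8×5.547/(27×0.08206×0.03084) = 44.376/0.068330 = 649.4 K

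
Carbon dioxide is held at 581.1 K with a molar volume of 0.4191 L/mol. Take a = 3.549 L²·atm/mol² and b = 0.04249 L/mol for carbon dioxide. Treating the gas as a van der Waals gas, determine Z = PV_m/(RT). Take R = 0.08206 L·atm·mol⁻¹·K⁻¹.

P = RT/(V_m − b) − a/V_m² = (0.08206)(581.1)/(0.4191 − 0.04249) − 3.549/(0.4191)²
  = 47.685/0.37661 − 20.206 = 126.62 − 20.206 = 106.41 atm
Z = PV_m/(RT) = (106.41)(0.4191)/((0.08206)(581.1)) = 44.596/47.685 = 0.9352

Z ≈ 0.9352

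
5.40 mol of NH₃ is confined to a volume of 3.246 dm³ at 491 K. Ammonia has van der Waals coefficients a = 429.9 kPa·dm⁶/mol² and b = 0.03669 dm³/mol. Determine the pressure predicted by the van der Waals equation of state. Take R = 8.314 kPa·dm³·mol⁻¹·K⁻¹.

P ≈ 6043 kPa

P = nRT/(V − nb) − a n²/V²
nRT/(V − nb) = (5.40)(8.314)(491)/(3.246 − 5.40×0.03669) = 22044/3.0479 = 7232.5 kPa
a n²/V² = (429.9)(5.40)²/(3.246)² = 1189.8 kPa
P = 7232.5 − 1189.8 = 6043 kPa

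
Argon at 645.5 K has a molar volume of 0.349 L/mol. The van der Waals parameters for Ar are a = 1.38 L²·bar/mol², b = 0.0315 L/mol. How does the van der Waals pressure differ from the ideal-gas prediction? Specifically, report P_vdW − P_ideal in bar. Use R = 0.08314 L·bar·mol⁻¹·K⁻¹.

ΔP ≈ 3.93 bar

Ideal: P_ideal = RT/V_m = (0.08314)(645.5)/0.349 = 153.773 bar
vdW: P = RT/(V_m − b) − a/V_m² = 53.6669/0.317500 − 1.38/0.121801 = 169.030 − 11.3300 = 157.700 bar
ΔP = 157.700 − 153.773 = 3.93 bar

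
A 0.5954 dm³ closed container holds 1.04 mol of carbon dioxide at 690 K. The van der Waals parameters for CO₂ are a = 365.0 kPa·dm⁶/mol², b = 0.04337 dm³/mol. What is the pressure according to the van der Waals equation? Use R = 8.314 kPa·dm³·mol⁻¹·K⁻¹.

P ≈ 9728 kPa

P = nRT/(V − nb) − a n²/V²
nRT/(V − nb) = (1.04)(8.314)(690)/(0.5954 − 1.04×0.04337) = 5966.1/0.55030 = 10842 kPa
a n²/V² = (365.0)(1.04)²/(0.5954)² = 1113.6 kPa
P = 10842 − 1113.6 = 9728 kPa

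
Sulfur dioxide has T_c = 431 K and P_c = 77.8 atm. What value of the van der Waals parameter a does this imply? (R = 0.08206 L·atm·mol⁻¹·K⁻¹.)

a ≈ 6.783 L²·atm/mol²

From T_c = 8a/(27Rb) and P_c = a/(27b²): a = 27 R² T_c²/(64 P_c).
a = 27×(0.08206)²×(431)²/(64×77.8) = 33774/4979.2 = 6.783 L²·atm/mol²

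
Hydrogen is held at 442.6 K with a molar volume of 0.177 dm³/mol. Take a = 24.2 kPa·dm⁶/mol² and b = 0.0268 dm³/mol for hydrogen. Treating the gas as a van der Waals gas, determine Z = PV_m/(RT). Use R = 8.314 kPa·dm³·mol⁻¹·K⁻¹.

P = RT/(V_m − b) − a/V_m² = (8.314)(442.6)/(0.177 − 0.0268) − 24.2/(0.177)²
  = 3679.8/0.15020 − 772.45 = 24499 − 772.45 = 23727 kPa
Z = PV_m/(RT) = (23727)(0.177)/((8.314)(442.6)) = 4199.7/3679.8 = 1.141

Z ≈ 1.141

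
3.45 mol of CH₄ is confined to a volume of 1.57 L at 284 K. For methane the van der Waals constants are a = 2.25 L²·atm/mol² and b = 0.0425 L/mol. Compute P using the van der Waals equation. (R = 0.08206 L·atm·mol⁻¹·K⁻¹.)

P = nRT/(V − nb) − a n²/V²
nRT/(V − nb) = (3.45)(0.08206)(284)/(1.57 − 3.45×0.0425) = 80.402/1.4234 = 56.486 atm
a n²/V² = (2.25)(3.45)²/(1.57)² = 10.865 atm
P = 56.486 − 10.865 = 45.62 atm

P ≈ 45.62 atm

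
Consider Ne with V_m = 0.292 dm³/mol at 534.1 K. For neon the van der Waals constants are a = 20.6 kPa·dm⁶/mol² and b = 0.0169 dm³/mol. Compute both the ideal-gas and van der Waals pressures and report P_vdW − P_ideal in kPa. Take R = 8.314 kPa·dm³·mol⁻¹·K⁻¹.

Ideal: P_ideal = RT/V_m = (8.314)(534.1)/0.292 = 15207.2 kPa
vdW: P = RT/(V_m − b) − a/V_m² = 4440.51/0.275100 − 20.6/0.0852640 = 16141.4 − 241.603 = 15899.8 kPa
ΔP = 15899.8 − 15207.2 = 693 kPa

ΔP ≈ 693 kPa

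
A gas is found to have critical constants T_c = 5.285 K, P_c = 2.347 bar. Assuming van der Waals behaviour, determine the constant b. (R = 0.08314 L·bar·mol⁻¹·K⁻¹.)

From T_c = 8a/(27Rb) and P_c = a/(27b²): b = R T_c/(8 P_c).
b = (0.08314)(5.285)/(8×2.347) = 0.43939/18.776 = 0.02340 L/mol

b ≈ 0.02340 L/mol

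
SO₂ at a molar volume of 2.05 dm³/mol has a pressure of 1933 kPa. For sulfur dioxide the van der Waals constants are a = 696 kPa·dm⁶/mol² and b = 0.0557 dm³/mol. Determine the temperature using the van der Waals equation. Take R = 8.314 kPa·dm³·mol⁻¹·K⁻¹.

T = (P + a/V_m²)(V_m − b)/R
P + a/V_m² = 1933 + 696/(2.05)² = 2098.6 kPa
V_m − b = 2.05 − 0.0557 = 1.9943 dm³/mol
T = (2098.6)(1.9943)/8.314 = 503.4 K

T ≈ 503.4 K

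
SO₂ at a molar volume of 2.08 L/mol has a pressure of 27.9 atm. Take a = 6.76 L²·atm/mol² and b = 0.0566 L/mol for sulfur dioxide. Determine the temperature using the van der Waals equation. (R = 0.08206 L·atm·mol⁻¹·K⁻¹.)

T ≈ 726.5 K

T = (P + a/V_m²)(V_m − b)/R
P + a/V_m² = 27.9 + 6.76/(2.08)² = 29.463 atm
V_m − b = 2.08 − 0.0566 = 2.0234 L/mol
T = (29.463)(2.0234)/0.08206 = 726.5 K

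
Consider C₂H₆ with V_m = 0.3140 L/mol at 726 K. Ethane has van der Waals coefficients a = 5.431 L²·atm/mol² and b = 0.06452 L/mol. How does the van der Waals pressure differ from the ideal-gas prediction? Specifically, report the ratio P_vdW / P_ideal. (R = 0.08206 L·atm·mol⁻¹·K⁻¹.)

P_vdW / P_ideal ≈ 0.9683

Ideal: P_ideal = RT/V_m = (0.08206)(726)/0.3140 = 189.731 atm
vdW: P = RT/(V_m − b) − a/V_m² = 59.5756/0.249480 − 5.431/0.0985960 = 238.799 − 55.0834 = 183.716 atm
Ratio = 183.716/189.731 = 0.9683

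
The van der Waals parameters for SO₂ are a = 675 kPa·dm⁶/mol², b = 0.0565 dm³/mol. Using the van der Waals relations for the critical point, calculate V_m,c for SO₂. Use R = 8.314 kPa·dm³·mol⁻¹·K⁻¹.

V_m,c ≈ 0.1695 dm³/mol

For a van der Waals gas, V_m,c = 3b.
V_m,c = 3×0.0565 = 0.1695 dm³/mol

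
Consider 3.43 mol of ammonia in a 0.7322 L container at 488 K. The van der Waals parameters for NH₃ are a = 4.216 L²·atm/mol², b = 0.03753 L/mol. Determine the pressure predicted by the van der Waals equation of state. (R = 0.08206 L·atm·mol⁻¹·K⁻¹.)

P ≈ 135.1 atm

P = nRT/(V − nb) − a n²/V²
nRT/(V − nb) = (3.43)(0.08206)(488)/(0.7322 − 3.43×0.03753) = 137.36/0.60347 = 227.62 atm
a n²/V² = (4.216)(3.43)²/(0.7322)² = 92.519 atm
P = 227.62 − 92.519 = 135.1 atm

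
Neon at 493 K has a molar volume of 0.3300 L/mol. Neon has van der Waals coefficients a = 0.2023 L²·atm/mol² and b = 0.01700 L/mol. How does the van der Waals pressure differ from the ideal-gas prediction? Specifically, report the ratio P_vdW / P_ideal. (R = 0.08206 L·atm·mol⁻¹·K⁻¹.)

P_vdW / P_ideal ≈ 1.039

Ideal: P_ideal = RT/V_m = (0.08206)(493)/0.3300 = 122.593 atm
vdW: P = RT/(V_m − b) − a/V_m² = 40.4556/0.313000 − 0.2023/0.108900 = 129.251 − 1.85767 = 127.393 atm
Ratio = 127.393/122.593 = 1.039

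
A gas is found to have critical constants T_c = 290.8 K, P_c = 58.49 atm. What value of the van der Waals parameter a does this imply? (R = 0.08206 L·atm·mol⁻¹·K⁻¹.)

a ≈ 4.107 L²·atm/mol²

From T_c = 8a/(27Rb) and P_c = a/(27b²): a = 27 R² T_c²/(64 P_c).
a = 27×(0.08206)²×(290.8)²/(64×58.49) = 15375/3743.4 = 4.107 L²·atm/mol²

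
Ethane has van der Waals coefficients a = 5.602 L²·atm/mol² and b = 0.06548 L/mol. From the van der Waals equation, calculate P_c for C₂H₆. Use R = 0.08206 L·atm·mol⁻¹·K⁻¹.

For a van der Waals gas, P_c = a/(27b²).
P_c = 5.602/(27×(0.06548)²) = 5.602/0.11577 = 48.39 atm

P_c ≈ 48.39 atm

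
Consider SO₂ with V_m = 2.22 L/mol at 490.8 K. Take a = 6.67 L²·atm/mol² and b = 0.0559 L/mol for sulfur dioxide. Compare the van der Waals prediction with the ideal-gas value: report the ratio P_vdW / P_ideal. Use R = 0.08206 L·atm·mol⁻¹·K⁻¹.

P_vdW / P_ideal ≈ 0.9512

Ideal: P_ideal = RT/V_m = (0.08206)(490.8)/2.22 = 18.1419 atm
vdW: P = RT/(V_m − b) − a/V_m² = 40.2750/2.16410 − 6.67/4.92840 = 18.6105 − 1.35338 = 17.2571 atm
Ratio = 17.2571/18.1419 = 0.9512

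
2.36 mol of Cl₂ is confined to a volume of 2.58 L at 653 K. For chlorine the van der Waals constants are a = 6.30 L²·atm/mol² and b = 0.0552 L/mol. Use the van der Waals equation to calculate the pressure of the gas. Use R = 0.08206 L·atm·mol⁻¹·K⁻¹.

P = nRT/(V − nb) − a n²/V²
nRT/(V − nb) = (2.36)(0.08206)(653)/(2.58 − 2.36×0.0552) = 126.46/2.4497 = 51.623 atm
a n²/V² = (6.30)(2.36)²/(2.58)² = 5.2714 atm
P = 51.623 − 5.2714 = 46.35 atm

P ≈ 46.35 atm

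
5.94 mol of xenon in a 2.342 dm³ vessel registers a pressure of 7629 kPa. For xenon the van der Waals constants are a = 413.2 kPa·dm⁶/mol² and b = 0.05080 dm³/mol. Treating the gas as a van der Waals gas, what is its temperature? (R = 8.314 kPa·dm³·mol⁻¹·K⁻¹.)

T ≈ 425.0 K

T = (P + a n²/V²)(V − nb)/(nR)
P + a n²/V² = 7629 + (413.2)(5.94)²/(2.342)² = 10287 kPa
V − nb = 2.342 − (5.94)(0.05080) = 2.0402 dm³
T = (10287)(2.0402)/((5.94)(8.314)) = 425.0 K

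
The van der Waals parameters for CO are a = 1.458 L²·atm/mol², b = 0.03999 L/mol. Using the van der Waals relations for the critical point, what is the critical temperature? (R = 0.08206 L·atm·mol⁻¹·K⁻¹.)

For a van der Waals gas, T_c = 8a/(27Rb).
T_c = 8×1.458/(27×0.08206×0.03999) = 11.664/0.088603 = 131.6 K

T_c ≈ 131.6 K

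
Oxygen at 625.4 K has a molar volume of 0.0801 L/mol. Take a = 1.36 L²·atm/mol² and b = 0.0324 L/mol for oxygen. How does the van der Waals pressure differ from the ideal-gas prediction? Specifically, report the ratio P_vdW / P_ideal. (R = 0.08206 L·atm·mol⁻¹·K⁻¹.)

P_vdW / P_ideal ≈ 1.348

Ideal: P_ideal = RT/V_m = (0.08206)(625.4)/0.0801 = 640.703 atm
vdW: P = RT/(V_m − b) − a/V_m² = 51.3203/0.0477000 − 1.36/0.00641601 = 1075.90 − 211.970 = 863.93 atm
Ratio = 863.93/640.703 = 1.348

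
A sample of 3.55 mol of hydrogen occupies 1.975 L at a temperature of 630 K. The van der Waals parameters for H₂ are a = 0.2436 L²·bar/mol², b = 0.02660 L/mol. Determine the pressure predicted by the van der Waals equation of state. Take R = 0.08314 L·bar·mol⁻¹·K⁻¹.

P = nRT/(V − nb) − a n²/V²
nRT/(V − nb) = (3.55)(0.08314)(630)/(1.975 − 3.55×0.02660) = 185.94/1.8806 = 98.873 bar
a n²/V² = (0.2436)(3.55)²/(1.975)² = 0.78705 bar
P = 98.873 − 0.78705 = 98.09 bar

P ≈ 98.09 bar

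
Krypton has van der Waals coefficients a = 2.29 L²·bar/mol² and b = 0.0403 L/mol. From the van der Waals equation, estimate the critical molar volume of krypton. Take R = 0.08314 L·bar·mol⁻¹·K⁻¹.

V_m,c ≈ 0.1209 L/mol

For a van der Waals gas, V_m,c = 3b.
V_m,c = 3×0.0403 = 0.1209 L/mol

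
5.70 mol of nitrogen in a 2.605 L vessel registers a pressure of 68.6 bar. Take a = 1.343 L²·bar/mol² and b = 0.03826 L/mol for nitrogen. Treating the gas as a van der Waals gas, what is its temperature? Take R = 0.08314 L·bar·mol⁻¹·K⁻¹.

T ≈ 377.9 K

T = (P + a n²/V²)(V − nb)/(nR)
P + a n²/V² = 68.6 + (1.343)(5.70)²/(2.605)² = 75.030 bar
V − nb = 2.605 − (5.70)(0.03826) = 2.3869 L
T = (75.030)(2.3869)/((5.70)(0.08314)) = 377.9 K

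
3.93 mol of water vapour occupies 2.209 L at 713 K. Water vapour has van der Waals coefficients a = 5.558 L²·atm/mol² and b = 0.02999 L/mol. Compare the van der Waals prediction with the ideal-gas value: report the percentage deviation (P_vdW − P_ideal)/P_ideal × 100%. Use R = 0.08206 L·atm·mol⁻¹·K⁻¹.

Ideal: P_ideal = nRT/V = (3.93)(0.08206)(713)/2.209 = 104.092 atm
vdW: P = nRT/(V − nb) − a n²/V² = 229.940/2.09114 − 85.8428/4.87968 = 109.959 − 17.5919 = 92.367 atm
% deviation = (92.367 − 104.092)/104.092 × 100% = -11.26%

-11.26 %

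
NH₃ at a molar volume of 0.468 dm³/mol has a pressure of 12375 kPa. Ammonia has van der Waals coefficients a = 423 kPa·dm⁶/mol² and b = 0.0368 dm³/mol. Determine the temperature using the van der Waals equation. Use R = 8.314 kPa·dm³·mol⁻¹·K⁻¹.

T = (P + a/V_m²)(V_m − b)/R
P + a/V_m² = 12375 + 423/(0.468)² = 14306 kPa
V_m − b = 0.468 − 0.0368 = 0.43120 dm³/mol
T = (14306)(0.43120)/8.314 = 742.0 K

T ≈ 742.0 K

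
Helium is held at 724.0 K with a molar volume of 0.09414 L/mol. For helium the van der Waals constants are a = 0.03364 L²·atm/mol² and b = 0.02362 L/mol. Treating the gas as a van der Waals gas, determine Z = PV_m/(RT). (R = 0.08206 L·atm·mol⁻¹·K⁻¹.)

Z ≈ 1.329

P = RT/(V_m − b) − a/V_m² = (0.08206)(724.0)/(0.09414 − 0.02362) − 0.03364/(0.09414)²
  = 59.411/0.070520 − 3.7958 = 842.47 − 3.7958 = 838.67 atm
Z = PV_m/(RT) = (838.67)(0.09414)/((0.08206)(724.0)) = 78.952/59.411 = 1.329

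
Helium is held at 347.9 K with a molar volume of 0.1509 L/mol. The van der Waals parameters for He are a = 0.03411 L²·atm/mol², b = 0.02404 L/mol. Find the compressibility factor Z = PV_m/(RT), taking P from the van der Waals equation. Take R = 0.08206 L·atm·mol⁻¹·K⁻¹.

Z ≈ 1.182

P = RT/(V_m − b) − a/V_m² = (0.08206)(347.9)/(0.1509 − 0.02404) − 0.03411/(0.1509)²
  = 28.549/0.12686 − 1.4980 = 225.04 − 1.4980 = 223.54 atm
Z = PV_m/(RT) = (223.54)(0.1509)/((0.08206)(347.9)) = 33.732/28.549 = 1.182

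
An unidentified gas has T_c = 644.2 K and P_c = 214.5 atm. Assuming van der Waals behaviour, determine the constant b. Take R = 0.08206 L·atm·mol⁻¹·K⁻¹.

From T_c = 8a/(27Rb) and P_c = a/(27b²): b = R T_c/(8 P_c).
b = (0.08206)(644.2)/(8×214.5) = 52.863/1716.0 = 0.03081 L/mol

b ≈ 0.03081 L/mol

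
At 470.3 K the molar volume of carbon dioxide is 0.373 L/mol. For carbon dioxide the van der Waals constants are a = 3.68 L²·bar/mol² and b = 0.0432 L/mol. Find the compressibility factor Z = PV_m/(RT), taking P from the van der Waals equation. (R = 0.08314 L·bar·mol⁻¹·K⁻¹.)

P = RT/(V_m − b) − a/V_m² = (0.08314)(470.3)/(0.373 − 0.0432) − 3.68/(0.373)²
  = 39.101/0.32980 − 26.450 = 118.56 − 26.450 = 92.11 bar
Z = PV_m/(RT) = (92.11)(0.373)/((0.08314)(470.3)) = 34.357/39.101 = 0.8787

Z ≈ 0.8787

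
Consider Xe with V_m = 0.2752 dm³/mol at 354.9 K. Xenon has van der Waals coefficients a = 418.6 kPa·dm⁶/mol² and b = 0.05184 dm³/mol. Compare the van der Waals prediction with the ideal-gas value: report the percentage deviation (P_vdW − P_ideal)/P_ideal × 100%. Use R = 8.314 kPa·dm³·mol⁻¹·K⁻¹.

Ideal: P_ideal = RT/V_m = (8.314)(354.9)/0.2752 = 10721.8 kPa
vdW: P = RT/(V_m − b) − a/V_m² = 2950.64/0.223360 − 418.6/0.0757350 = 13210.2 − 5527.17 = 7683.0 kPa
% deviation = (7683.0 − 10721.8)/10721.8 × 100% = -28.34%

-28.34 %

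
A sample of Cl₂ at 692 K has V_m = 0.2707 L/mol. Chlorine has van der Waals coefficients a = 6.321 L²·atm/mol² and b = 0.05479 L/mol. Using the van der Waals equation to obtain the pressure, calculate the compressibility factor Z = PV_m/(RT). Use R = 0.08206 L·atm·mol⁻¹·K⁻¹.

Z ≈ 0.8426

P = RT/(V_m − b) − a/V_m² = (0.08206)(692)/(0.2707 − 0.05479) − 6.321/(0.2707)²
  = 56.786/0.21591 − 86.260 = 263.01 − 86.260 = 176.75 atm
Z = PV_m/(RT) = (176.75)(0.2707)/((0.08206)(692)) = 47.846/56.786 = 0.8426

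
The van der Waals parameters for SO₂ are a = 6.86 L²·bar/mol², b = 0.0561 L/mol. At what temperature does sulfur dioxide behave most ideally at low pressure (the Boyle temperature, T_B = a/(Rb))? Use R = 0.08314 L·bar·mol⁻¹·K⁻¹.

T_B ≈ 1471 K

For a van der Waals gas the second virial coefficient B₂ = b − a/(RT) vanishes at T_B = a/(Rb).
T_B = 6.86/(0.08314×0.0561) = 6.86/0.0046642 = 1471 K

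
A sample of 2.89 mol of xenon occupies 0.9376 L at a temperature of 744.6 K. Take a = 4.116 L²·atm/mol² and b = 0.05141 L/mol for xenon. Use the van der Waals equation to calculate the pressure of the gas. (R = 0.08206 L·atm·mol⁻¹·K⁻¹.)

P ≈ 184.7 atm

P = nRT/(V − nb) − a n²/V²
nRT/(V − nb) = (2.89)(0.08206)(744.6)/(0.9376 − 2.89×0.05141) = 176.58/0.78903 = 223.79 atm
a n²/V² = (4.116)(2.89)²/(0.9376)² = 39.105 atm
P = 223.79 − 39.105 = 184.7 atm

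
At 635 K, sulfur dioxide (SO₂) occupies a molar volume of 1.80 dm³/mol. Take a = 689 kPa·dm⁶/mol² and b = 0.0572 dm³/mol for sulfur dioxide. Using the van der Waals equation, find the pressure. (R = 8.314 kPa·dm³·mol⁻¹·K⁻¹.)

P = RT/(V_m − b) − a/V_m²
RT/(V_m − b) = (8.314)(635)/(1.80 − 0.0572) = 5279.4/1.7428 = 3029.3 kPa
a/V_m² = 689/(1.80)² = 212.65 kPa
P = 3029.3 − 212.65 = 2817 kPa

P ≈ 2817 kPa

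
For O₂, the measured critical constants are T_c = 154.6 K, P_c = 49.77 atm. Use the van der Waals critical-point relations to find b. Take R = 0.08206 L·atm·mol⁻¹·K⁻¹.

b ≈ 0.03186 L/mol

From T_c = 8a/(27Rb) and P_c = a/(27b²): b = R T_c/(8 P_c).
b = (0.08206)(154.6)/(8×49.77) = 12.686/398.16 = 0.03186 L/mol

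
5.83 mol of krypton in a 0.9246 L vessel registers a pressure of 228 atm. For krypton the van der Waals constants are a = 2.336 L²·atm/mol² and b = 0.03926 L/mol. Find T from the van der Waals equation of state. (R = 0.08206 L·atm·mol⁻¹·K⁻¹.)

T = (P + a n²/V²)(V − nb)/(nR)
P + a n²/V² = 228 + (2.336)(5.83)²/(0.9246)² = 320.88 atm
V − nb = 0.9246 − (5.83)(0.03926) = 0.69571 L
T = (320.88)(0.69571)/((5.83)(0.08206)) = 466.6 K

T ≈ 466.6 K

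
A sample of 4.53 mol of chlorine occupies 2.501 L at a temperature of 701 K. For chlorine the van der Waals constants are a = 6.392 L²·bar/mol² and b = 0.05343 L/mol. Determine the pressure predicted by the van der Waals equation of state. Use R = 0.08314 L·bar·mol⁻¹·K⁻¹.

P ≈ 95.90 bar

P = nRT/(V − nb) − a n²/V²
nRT/(V − nb) = (4.53)(0.08314)(701)/(2.501 − 4.53×0.05343) = 264.01/2.2590 = 116.87 bar
a n²/V² = (6.392)(4.53)²/(2.501)² = 20.970 bar
P = 116.87 − 20.970 = 95.90 bar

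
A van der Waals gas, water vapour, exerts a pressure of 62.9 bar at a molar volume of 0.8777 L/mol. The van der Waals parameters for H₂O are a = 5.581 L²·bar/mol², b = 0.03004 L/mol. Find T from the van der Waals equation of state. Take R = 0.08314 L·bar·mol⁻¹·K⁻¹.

T = (P + a/V_m²)(V_m − b)/R
P + a/V_m² = 62.9 + 5.581/(0.8777)² = 70.145 bar
V_m − b = 0.8777 − 0.03004 = 0.84766 L/mol
T = (70.145)(0.84766)/0.08314 = 715.2 K

T ≈ 715.2 K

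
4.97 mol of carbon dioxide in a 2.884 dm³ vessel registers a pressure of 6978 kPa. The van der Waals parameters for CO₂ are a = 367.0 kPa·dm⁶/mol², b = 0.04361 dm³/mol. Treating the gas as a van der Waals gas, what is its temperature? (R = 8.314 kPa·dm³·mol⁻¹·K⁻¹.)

T = (P + a n²/V²)(V − nb)/(nR)
P + a n²/V² = 6978 + (367.0)(4.97)²/(2.884)² = 8067.9 kPa
V − nb = 2.884 − (4.97)(0.04361) = 2.6673 dm³
T = (8067.9)(2.6673)/((4.97)(8.314)) = 520.8 K

T ≈ 520.8 K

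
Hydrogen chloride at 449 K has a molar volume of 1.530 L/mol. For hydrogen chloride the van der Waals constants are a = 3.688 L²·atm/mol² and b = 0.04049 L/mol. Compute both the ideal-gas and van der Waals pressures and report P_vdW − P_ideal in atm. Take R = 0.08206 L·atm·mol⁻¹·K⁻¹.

Ideal: P_ideal = RT/V_m = (0.08206)(449)/1.530 = 24.0817 atm
vdW: P = RT/(V_m − b) − a/V_m² = 36.8449/1.48951 − 3.688/2.34090 = 24.7363 − 1.57546 = 23.1608 atm
ΔP = 23.1608 − 24.0817 = -0.921 atm

ΔP ≈ -0.921 atm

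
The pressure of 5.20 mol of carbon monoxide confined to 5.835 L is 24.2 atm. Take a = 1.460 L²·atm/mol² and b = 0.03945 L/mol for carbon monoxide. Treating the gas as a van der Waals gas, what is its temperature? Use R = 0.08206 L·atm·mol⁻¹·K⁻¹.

T = (P + a n²/V²)(V − nb)/(nR)
P + a n²/V² = 24.2 + (1.460)(5.20)²/(5.835)² = 25.360 atm
V − nb = 5.835 − (5.20)(0.03945) = 5.6299 L
T = (25.360)(5.6299)/((5.20)(0.08206)) = 334.6 K

T ≈ 334.6 K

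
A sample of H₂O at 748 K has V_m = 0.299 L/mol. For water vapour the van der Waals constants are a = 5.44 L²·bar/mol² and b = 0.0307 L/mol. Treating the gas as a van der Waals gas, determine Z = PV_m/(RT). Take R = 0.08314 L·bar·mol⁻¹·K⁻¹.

Z ≈ 0.8219

P = RT/(V_m − b) − a/V_m² = (0.08314)(748)/(0.299 − 0.0307) − 5.44/(0.299)²
  = 62.189/0.26830 − 60.849 = 231.79 − 60.849 = 170.94 bar
Z = PV_m/(RT) = (170.94)(0.299)/((0.08314)(748)) = 51.111/62.189 = 0.8219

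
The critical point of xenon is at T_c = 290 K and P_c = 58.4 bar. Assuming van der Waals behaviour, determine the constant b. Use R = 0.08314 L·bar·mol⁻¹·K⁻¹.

From T_c = 8a/(27Rb) and P_c = a/(27b²): b = R T_c/(8 P_c).
b = (0.08314)(290)/(8×58.4) = 24.111/467.20 = 0.05161 L/mol

b ≈ 0.05161 L/mol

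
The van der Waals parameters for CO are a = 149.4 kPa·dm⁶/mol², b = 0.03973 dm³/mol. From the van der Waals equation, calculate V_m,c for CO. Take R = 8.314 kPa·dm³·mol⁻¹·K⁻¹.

For a van der Waals gas, V_m,c = 3b.
V_m,c = 3×0.03973 = 0.1192 dm³/mol

V_m,c ≈ 0.1192 dm³/mol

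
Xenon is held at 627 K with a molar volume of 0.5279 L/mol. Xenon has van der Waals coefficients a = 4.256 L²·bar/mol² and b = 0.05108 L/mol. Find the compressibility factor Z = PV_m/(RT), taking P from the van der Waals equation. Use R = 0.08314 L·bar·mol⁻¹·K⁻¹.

P = RT/(V_m − b) − a/V_m² = (0.08314)(627)/(0.5279 − 0.05108) − 4.256/(0.5279)²
  = 52.129/0.47682 − 15.272 = 109.33 − 15.272 = 94.06 bar
Z = PV_m/(RT) = (94.06)(0.5279)/((0.08314)(627)) = 49.654/52.129 = 0.9525

Z ≈ 0.9525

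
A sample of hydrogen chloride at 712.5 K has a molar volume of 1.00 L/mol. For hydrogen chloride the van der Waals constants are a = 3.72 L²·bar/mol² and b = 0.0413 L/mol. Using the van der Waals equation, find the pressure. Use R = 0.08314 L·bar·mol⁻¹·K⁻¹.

P = RT/(V_m − b) − a/V_m²
RT/(V_m − b) = (0.08314)(712.5)/(1.00 − 0.0413) = 59.237/0.95870 = 61.789 bar
a/V_m² = 3.72/(1.00)² = 3.7200 bar
P = 61.789 − 3.7200 = 58.07 bar

P ≈ 58.07 bar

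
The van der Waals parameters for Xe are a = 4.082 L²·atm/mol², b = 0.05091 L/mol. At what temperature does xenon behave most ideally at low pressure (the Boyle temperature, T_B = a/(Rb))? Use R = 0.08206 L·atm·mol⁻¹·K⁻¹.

T_B ≈ 977.1 K

For a van der Waals gas the second virial coefficient B₂ = b − a/(RT) vanishes at T_B = a/(Rb).
T_B = 4.082/(0.08206×0.05091) = 4.082/0.0041777 = 977.1 K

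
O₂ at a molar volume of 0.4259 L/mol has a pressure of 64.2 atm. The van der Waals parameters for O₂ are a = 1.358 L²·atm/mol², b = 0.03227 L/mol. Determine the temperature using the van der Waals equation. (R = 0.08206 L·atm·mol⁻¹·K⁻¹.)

T = (P + a/V_m²)(V_m − b)/R
P + a/V_m² = 64.2 + 1.358/(0.4259)² = 71.687 atm
V_m − b = 0.4259 − 0.03227 = 0.39363 L/mol
T = (71.687)(0.39363)/0.08206 = 343.9 K

T ≈ 343.9 K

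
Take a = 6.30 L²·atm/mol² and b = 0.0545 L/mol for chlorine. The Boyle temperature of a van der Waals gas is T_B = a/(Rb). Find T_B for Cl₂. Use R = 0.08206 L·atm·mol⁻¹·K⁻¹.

T_B ≈ 1409 K

For a van der Waals gas the second virial coefficient B₂ = b − a/(RT) vanishes at T_B = a/(Rb).
T_B = 6.30/(0.08206×0.0545) = 6.30/0.0044723 = 1409 K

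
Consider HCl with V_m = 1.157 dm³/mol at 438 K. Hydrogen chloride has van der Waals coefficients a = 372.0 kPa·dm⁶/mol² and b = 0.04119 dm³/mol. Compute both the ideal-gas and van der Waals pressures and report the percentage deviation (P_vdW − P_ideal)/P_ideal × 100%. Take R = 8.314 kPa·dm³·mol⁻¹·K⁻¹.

-5.14 %

Ideal: P_ideal = RT/V_m = (8.314)(438)/1.157 = 3147.39 kPa
vdW: P = RT/(V_m − b) − a/V_m² = 3641.53/1.11581 − 372.0/1.33865 = 3263.58 − 277.892 = 2985.69 kPa
% deviation = (2985.69 − 3147.39)/3147.39 × 100% = -5.14%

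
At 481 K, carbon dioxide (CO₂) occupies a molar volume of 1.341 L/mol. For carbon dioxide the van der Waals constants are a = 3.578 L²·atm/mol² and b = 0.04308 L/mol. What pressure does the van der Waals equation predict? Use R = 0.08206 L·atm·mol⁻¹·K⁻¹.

P ≈ 28.42 atm

P = RT/(V_m − b) − a/V_m²
RT/(V_m − b) = (0.08206)(481)/(1.341 − 0.04308) = 39.471/1.2979 = 30.411 atm
a/V_m² = 3.578/(1.341)² = 1.9897 atm
P = 30.411 − 1.9897 = 28.42 atm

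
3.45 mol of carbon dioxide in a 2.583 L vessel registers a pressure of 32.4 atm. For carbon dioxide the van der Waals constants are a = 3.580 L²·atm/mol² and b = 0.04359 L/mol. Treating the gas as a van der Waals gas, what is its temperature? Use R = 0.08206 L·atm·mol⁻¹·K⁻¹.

T = (P + a n²/V²)(V − nb)/(nR)
P + a n²/V² = 32.4 + (3.580)(3.45)²/(2.583)² = 38.787 atm
V − nb = 2.583 − (3.45)(0.04359) = 2.4326 L
T = (38.787)(2.4326)/((3.45)(0.08206)) = 333.3 K

T ≈ 333.3 K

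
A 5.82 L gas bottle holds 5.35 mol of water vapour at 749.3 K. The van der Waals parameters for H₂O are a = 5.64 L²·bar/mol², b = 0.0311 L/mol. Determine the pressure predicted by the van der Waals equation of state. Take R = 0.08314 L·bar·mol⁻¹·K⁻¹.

P = nRT/(V − nb) − a n²/V²
nRT/(V − nb) = (5.35)(0.08314)(749.3)/(5.82 − 5.35×0.0311) = 333.29/5.6536 = 58.952 bar
a n²/V² = (5.64)(5.35)²/(5.82)² = 4.7659 bar
P = 58.952 − 4.7659 = 54.19 bar

P ≈ 54.19 bar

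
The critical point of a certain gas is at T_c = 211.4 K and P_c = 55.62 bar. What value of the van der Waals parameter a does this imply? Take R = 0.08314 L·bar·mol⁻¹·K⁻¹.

a ≈ 2.343 L²·bar/mol²

From T_c = 8a/(27Rb) and P_c = a/(27b²): a = 27 R² T_c²/(64 P_c).
a = 27×(0.08314)²×(211.4)²/(64×55.62) = 8340.5/3559.7 = 2.343 L²·bar/mol²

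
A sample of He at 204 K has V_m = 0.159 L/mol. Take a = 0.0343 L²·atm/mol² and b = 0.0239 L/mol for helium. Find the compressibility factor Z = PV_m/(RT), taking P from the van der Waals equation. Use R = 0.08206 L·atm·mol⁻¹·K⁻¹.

P = RT/(V_m − b) − a/V_m² = (0.08206)(204)/(0.159 − 0.0239) − 0.0343/(0.159)²
  = 16.740/0.13510 − 1.3568 = 123.91 − 1.3568 = 122.55 atm
Z = PV_m/(RT) = (122.55)(0.159)/((0.08206)(204)) = 19.485/16.740 = 1.164

Z ≈ 1.164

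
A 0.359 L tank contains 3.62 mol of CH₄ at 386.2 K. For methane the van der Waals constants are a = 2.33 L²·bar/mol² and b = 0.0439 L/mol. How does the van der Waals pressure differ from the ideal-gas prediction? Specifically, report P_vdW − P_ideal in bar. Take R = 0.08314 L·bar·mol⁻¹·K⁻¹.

ΔP ≈ 20.25 bar

Ideal: P_ideal = nRT/V = (3.62)(0.08314)(386.2)/0.359 = 323.770 bar
vdW: P = nRT/(V − nb) − a n²/V² = 116.233/0.200082 − 30.5333/0.128881 = 580.927 − 236.911 = 344.016 bar
ΔP = 344.016 − 323.770 = 20.25 bar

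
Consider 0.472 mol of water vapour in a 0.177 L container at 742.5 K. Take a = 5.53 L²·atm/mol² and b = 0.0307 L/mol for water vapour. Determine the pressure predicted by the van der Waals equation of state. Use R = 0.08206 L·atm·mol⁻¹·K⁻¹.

P = nRT/(V − nb) − a n²/V²
nRT/(V − nb) = (0.472)(0.08206)(742.5)/(0.177 − 0.472×0.0307) = 28.759/0.16251 = 176.97 atm
a n²/V² = (5.53)(0.472)²/(0.177)² = 39.324 atm
P = 176.97 − 39.324 = 137.6 atm

P ≈ 137.6 atm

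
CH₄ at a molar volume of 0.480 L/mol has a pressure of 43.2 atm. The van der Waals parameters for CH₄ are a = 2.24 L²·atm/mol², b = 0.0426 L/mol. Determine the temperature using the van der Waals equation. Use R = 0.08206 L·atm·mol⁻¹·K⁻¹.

T ≈ 282.1 K

T = (P + a/V_m²)(V_m − b)/R
P + a/V_m² = 43.2 + 2.24/(0.480)² = 52.922 atm
V_m − b = 0.480 − 0.0426 = 0.43740 L/mol
T = (52.922)(0.43740)/0.08206 = 282.1 K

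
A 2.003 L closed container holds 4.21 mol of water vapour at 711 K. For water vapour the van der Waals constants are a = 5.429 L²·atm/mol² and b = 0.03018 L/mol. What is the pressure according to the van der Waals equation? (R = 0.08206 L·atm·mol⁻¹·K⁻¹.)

P ≈ 107.0 atm

P = nRT/(V − nb) − a n²/V²
nRT/(V − nb) = (4.21)(0.08206)(711)/(2.003 − 4.21×0.03018) = 245.63/1.8759 = 130.94 atm
a n²/V² = (5.429)(4.21)²/(2.003)² = 23.984 atm
P = 130.94 − 23.984 = 107.0 atm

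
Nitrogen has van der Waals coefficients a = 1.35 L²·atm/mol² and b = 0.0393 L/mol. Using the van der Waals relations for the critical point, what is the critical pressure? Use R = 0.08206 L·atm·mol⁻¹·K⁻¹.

For a van der Waals gas, P_c = a/(27b²).
P_c = 1.35/(27×(0.0393)²) = 1.35/0.041701 = 32.37 atm

P_c ≈ 32.37 atm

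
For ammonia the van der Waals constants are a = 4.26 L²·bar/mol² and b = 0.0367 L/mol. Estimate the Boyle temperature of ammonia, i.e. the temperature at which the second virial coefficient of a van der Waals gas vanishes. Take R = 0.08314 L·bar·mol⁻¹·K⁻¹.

T_B ≈ 1396 K

For a van der Waals gas the second virial coefficient B₂ = b − a/(RT) vanishes at T_B = a/(Rb).
T_B = 4.26/(0.08314×0.0367) = 4.26/0.0030512 = 1396 K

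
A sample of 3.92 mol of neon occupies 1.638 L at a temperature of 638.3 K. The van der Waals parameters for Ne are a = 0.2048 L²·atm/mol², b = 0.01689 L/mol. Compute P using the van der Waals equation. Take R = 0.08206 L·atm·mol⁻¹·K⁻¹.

P ≈ 129.5 atm

P = nRT/(V − nb) − a n²/V²
nRT/(V − nb) = (3.92)(0.08206)(638.3)/(1.638 − 3.92×0.01689) = 205.33/1.5718 = 130.63 atm
a n²/V² = (0.2048)(3.92)²/(1.638)² = 1.1729 atm
P = 130.63 − 1.1729 = 129.5 atm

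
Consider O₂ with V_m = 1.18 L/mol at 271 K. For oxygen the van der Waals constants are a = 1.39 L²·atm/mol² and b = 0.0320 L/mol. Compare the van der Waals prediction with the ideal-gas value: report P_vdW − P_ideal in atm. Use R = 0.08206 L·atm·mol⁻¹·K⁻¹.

Ideal: P_ideal = RT/V_m = (0.08206)(271)/1.18 = 18.8460 atm
vdW: P = RT/(V_m − b) − a/V_m² = 22.2383/1.14800 − 1.39/1.39240 = 19.3713 − 0.998276 = 18.3730 atm
ΔP = 18.3730 − 18.8460 = -0.473 atm

ΔP ≈ -0.473 atm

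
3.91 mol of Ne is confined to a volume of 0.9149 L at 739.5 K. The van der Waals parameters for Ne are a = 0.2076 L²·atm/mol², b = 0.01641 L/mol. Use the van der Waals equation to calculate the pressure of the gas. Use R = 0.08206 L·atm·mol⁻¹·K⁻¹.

P = nRT/(V − nb) − a n²/V²
nRT/(V − nb) = (3.91)(0.08206)(739.5)/(0.9149 − 3.91×0.01641) = 237.27/0.85074 = 278.90 atm
a n²/V² = (0.2076)(3.91)²/(0.9149)² = 3.7917 atm
P = 278.90 − 3.7917 = 275.1 atm

P ≈ 275.1 atm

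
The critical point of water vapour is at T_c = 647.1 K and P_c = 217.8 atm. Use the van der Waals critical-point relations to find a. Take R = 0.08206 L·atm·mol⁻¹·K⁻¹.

a ≈ 5.462 L²·atm/mol²

From T_c = 8a/(27Rb) and P_c = a/(27b²): a = 27 R² T_c²/(64 P_c).
a = 27×(0.08206)²×(647.1)²/(64×217.8) = 76132/13939 = 5.462 L²·atm/mol²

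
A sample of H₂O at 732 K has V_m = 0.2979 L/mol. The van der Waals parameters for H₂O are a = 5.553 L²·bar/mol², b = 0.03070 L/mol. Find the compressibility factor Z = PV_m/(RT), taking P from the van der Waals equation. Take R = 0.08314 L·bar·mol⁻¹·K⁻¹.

Z ≈ 0.8086

P = RT/(V_m − b) − a/V_m² = (0.08314)(732)/(0.2979 − 0.03070) − 5.553/(0.2979)²
  = 60.858/0.26720 − 62.573 = 227.76 − 62.573 = 165.19 bar
Z = PV_m/(RT) = (165.19)(0.2979)/((0.08314)(732)) = 49.210/60.858 = 0.8086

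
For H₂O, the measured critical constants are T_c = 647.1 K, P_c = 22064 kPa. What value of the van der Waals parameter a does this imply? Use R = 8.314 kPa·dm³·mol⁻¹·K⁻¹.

From T_c = 8a/(27Rb) and P_c = a/(27b²): a = 27 R² T_c²/(64 P_c).
a = 27×(8.314)²×(647.1)²/(64×22064) = 781495720/1412096 = 553.4 kPa·dm⁶/mol²

a ≈ 553.4 kPa·dm⁶/mol²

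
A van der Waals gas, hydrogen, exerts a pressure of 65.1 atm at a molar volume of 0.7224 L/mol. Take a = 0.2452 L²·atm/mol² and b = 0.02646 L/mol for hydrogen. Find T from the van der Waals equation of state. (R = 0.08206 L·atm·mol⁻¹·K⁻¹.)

T = (P + a/V_m²)(V_m − b)/R
P + a/V_m² = 65.1 + 0.2452/(0.7224)² = 65.570 atm
V_m − b = 0.7224 − 0.02646 = 0.69594 L/mol
T = (65.570)(0.69594)/0.08206 = 556.1 K

T ≈ 556.1 K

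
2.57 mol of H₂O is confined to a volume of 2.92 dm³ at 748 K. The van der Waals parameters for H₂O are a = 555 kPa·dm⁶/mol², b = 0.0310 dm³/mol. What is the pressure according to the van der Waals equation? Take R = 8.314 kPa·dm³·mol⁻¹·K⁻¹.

P ≈ 5197 kPa

P = nRT/(V − nb) − a n²/V²
nRT/(V − nb) = (2.57)(8.314)(748)/(2.92 − 2.57×0.0310) = 15983/2.8403 = 5627.2 kPa
a n²/V² = (555)(2.57)²/(2.92)² = 429.93 kPa
P = 5627.2 − 429.93 = 5197 kPa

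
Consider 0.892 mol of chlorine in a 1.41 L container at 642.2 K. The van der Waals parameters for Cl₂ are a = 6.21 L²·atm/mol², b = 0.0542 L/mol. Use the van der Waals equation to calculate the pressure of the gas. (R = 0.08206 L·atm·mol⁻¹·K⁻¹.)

P = nRT/(V − nb) − a n²/V²
nRT/(V − nb) = (0.892)(0.08206)(642.2)/(1.41 − 0.892×0.0542) = 47.007/1.3617 = 34.521 atm
a n²/V² = (6.21)(0.892)²/(1.41)² = 2.4853 atm
P = 34.521 − 2.4853 = 32.04 atm

P ≈ 32.04 atm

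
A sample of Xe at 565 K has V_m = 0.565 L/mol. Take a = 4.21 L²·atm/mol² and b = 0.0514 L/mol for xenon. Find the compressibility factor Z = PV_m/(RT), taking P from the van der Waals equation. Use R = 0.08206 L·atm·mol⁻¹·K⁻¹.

Z ≈ 0.9394

P = RT/(V_m − b) − a/V_m² = (0.08206)(565)/(0.565 − 0.0514) − 4.21/(0.565)²
  = 46.364/0.51360 − 13.188 = 90.273 − 13.188 = 77.085 atm
Z = PV_m/(RT) = (77.085)(0.565)/((0.08206)(565)) = 43.553/46.364 = 0.9394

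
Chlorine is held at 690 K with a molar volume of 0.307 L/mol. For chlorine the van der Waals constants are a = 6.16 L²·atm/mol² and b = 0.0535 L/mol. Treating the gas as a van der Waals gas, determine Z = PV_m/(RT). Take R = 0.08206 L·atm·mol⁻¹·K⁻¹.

Z ≈ 0.8567

P = RT/(V_m − b) − a/V_m² = (0.08206)(690)/(0.307 − 0.0535) − 6.16/(0.307)²
  = 56.621/0.25350 − 65.359 = 223.36 − 65.359 = 158.00 atm
Z = PV_m/(RT) = (158.00)(0.307)/((0.08206)(690)) = 48.506/56.621 = 0.8567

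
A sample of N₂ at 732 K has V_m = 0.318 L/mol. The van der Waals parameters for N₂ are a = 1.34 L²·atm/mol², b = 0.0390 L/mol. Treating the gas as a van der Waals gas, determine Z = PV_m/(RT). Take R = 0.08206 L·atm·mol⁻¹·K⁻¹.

Z ≈ 1.070

P = RT/(V_m − b) − a/V_m² = (0.08206)(732)/(0.318 − 0.0390) − 1.34/(0.318)²
  = 60.068/0.27900 − 13.251 = 215.30 − 13.251 = 202.05 atm
Z = PV_m/(RT) = (202.05)(0.318)/((0.08206)(732)) = 64.252/60.068 = 1.070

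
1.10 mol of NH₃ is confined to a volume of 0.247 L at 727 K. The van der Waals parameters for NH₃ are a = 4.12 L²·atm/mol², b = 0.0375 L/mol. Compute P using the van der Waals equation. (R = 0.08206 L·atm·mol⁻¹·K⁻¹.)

P ≈ 237.2 atm

P = nRT/(V − nb) − a n²/V²
nRT/(V − nb) = (1.10)(0.08206)(727)/(0.247 − 1.10×0.0375) = 65.623/0.20575 = 318.95 atm
a n²/V² = (4.12)(1.10)²/(0.247)² = 81.713 atm
P = 318.95 − 81.713 = 237.2 atm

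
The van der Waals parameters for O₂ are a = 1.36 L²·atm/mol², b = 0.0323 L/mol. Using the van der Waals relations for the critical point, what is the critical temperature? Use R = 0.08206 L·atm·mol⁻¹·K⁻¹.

For a van der Waals gas, T_c = 8a/(27Rb).
T_c = 8×1.36/(27×0.08206×0.0323) = 10.880/0.071565 = 152.0 K

T_c ≈ 152.0 K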